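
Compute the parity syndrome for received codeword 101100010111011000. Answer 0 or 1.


Syndrome = XOR of all bits = 1 XOR 0 XOR 1 XOR 1 XOR 0 XOR 0 XOR 0 XOR 1 XOR 0 XOR 1 XOR 1 XOR 1 XOR 0 XOR 1 XOR 1 XOR 0 XOR 0 XOR 0 = 1

1


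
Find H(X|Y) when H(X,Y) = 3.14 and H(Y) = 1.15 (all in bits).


H(X|Y) = H(X,Y) - H(Y) = 3.14 - 1.15 = 1.99

1.99 bits


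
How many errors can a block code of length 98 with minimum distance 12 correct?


Correction capability = floor((d-1)/2) = floor((12-1)/2) = 5

5 errors


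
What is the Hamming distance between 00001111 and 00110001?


Count differing positions: . . ^ ^ ^ ^ ^ . = 5 differences

5


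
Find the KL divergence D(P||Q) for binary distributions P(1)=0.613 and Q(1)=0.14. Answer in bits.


KL = p*log2(p/q) + (1-p)*log2((1-p)/(1-q)) = 0.613*log2(0.613/0.14) + 0.387*log2(0.387/0.86) = 0.8601

0.8601 bits


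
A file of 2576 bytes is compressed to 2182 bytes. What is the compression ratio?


Ratio = original / compressed = 2576 / 2182 = 1.1806

1.1806


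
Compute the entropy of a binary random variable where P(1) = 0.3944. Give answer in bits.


H = -p*log2(p) - (1-p)*log2(1-p). -0.3944*log2(0.3944) = 0.529391; -0.6056*log2(0.6056) = 0.438190. H = 0.529391 + 0.438190 = 0.9676

0.9676 bits


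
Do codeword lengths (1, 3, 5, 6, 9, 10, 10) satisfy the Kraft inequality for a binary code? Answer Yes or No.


Kraft sum = sum(2^(-l_i)) = 0.6758, need <= 1. Result: satisfied (a binary prefix-free code with these lengths exists)

Yes


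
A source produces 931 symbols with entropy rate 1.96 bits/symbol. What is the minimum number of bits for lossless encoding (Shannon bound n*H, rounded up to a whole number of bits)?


Minimum bits >= n * H = 931 * 1.96 = 1824.76, rounded up to a whole number of bits = 1825

1825 bits


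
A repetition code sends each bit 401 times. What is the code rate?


Rate = k/n = 1/401

1/401


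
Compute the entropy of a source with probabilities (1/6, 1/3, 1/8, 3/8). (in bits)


H = -sum(p_i * log2(p_i)). Terms: -(1/6)*log2(1/6) = 0.430827; -(1/3)*log2(1/3) = 0.528321; -(1/8)*log2(1/8) = 0.375000; -(3/8)*log2(3/8) = 0.530639. H = 0.430827 + 0.528321 + 0.375000 + 0.530639 = 1.8648

1.8648 bits


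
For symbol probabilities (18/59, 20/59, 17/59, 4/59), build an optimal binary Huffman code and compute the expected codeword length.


Huffman construction (repeatedly merge the two least-probable nodes; each merge adds 1 bit to every symbol beneath it): 4/59 + 17/59 = 21/59; 18/59 + 20/59 = 38/59; 21/59 + 38/59 = 1. Resulting codeword lengths (in the order the probabilities were given): (2, 2, 2, 2). L_avg = sum(p_i * l_i) = 18/59*2 + 20/59*2 + 17/59*2 + 4/59*2 = 2

2.0 bits


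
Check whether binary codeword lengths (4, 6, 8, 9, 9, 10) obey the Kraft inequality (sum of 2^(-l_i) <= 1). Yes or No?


Kraft sum = sum(2^(-l_i)) = 0.0869, need <= 1. Result: satisfied (a binary prefix-free code with these lengths exists)

Yes


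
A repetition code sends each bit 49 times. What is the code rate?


Rate = k/n = 1/49

1/49


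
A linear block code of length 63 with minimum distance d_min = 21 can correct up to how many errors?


Correction capability = floor((d-1)/2) = floor((21-1)/2) = 10

10 errors


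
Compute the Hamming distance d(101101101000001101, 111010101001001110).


Count differing positions: . ^ . ^ ^ ^ . . . . . ^ . . . . ^ ^ = 7 differences

7


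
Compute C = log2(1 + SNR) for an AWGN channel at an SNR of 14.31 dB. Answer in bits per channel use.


SNR_linear = 10^(14.31/10) = 26.9774; C = log2(1 + SNR_linear) = log2(1 + 26.9774) = 4.8062

4.8062 bits/channel use


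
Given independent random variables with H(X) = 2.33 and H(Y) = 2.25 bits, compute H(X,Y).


For independent variables, H(X,Y) = H(X) + H(Y) = 2.33 + 2.25 = 4.58

4.58 bits


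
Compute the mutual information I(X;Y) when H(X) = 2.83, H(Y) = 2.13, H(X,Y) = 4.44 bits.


I(X;Y) = H(X) + H(Y) - H(X,Y) = 2.83 + 2.13 - 4.44 = 0.52

0.52 bits


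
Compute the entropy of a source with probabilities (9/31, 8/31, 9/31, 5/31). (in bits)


H = -sum(p_i * log2(p_i)). Terms: -(9/31)*log2(9/31) = 0.518014; -(8/31)*log2(8/31) = 0.504309; -(9/31)*log2(9/31) = 0.518014; -(5/31)*log2(5/31) = 0.424559. H = 0.518014 + 0.504309 + 0.518014 + 0.424559 = 1.9649

1.9649 bits


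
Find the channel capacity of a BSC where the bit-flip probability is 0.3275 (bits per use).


H(p) = -p*log2(p) - (1-p)*log2(1-p) = -0.3275*log2(0.3275) - 0.6725*log2(0.6725) = 0.527417 + 0.384935 = 0.9124. C = 1 - H(p) = 1 - 0.9124 = 0.0876

0.0876 bits


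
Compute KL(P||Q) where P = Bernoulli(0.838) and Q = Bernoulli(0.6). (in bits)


KL = p*log2(p/q) + (1-p)*log2((1-p)/(1-q)) = 0.838*log2(0.838/0.6) + 0.162*log2(0.162/0.4) = 0.1927

0.1927 bits


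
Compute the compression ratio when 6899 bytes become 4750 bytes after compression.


Ratio = original / compressed = 6899 / 4750 = 1.4524

1.4524


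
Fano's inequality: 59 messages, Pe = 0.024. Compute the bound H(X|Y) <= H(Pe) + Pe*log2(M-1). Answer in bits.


H(Pe) = -Pe*log2(Pe) - (1-Pe)*log2(1-Pe) = -0.024*log2(0.024) - 0.976*log2(0.976) = 0.129140 + 0.034206 = 0.1633. Pe*log2(M-1) = 0.024*log2(58) = 0.140592. Bound = H(Pe) + Pe*log2(M-1) = 0.129140 + 0.034206 + 0.140592 = 0.3039

0.3039 bits


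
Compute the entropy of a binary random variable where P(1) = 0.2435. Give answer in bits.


H = -p*log2(p) - (1-p)*log2(1-p). -0.2435*log2(0.2435) = 0.496255; -0.7565*log2(0.7565) = 0.304558. H = 0.496255 + 0.304558 = 0.8008

0.8008 bits


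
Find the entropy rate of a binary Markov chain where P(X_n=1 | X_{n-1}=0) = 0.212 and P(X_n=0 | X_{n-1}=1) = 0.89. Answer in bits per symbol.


Stationary distribution: pi_0 = p10/(p01+p10) = 0.8076, pi_1 = 0.1924. Entropy rate H' = pi_0*H(p01) + pi_1*H(p10) = 0.8076*0.7453 + 0.1924*0.4999 = 0.6981

0.6981 bits/symbol


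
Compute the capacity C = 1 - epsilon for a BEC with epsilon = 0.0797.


C = 1 - epsilon = 1 - 0.0797 = 0.9203

0.9203 bits


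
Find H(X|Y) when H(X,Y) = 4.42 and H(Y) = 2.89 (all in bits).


H(X|Y) = H(X,Y) - H(Y) = 4.42 - 2.89 = 1.53

1.53 bits


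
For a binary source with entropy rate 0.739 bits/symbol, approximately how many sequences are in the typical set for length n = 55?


log2|A_typical| = nH = 55 * 0.739 = 40.645, so |A_typical| ~ 2^40.645 = 1.719e+12

1.719e+12


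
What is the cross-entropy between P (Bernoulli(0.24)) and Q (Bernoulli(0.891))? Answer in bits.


H(P,Q) = -p*log2(q) - (1-p)*log2(1-q). -0.24*log2(0.891) = 0.039961; -0.76*log2(0.109) = 2.430176. H(P,Q) = 0.039961 + 2.430176 = 2.4701

2.4701 bits


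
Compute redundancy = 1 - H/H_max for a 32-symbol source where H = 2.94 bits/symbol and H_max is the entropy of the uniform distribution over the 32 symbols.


H_max = log2(K) = log2(32) = 5.0 bits/symbol. Redundancy = 1 - H/H_max = 1 - 2.94/5.0 = 1 - 0.588 = 0.412

0.412


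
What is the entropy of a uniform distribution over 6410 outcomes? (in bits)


H = log2(n) = log2(6410) = 12.6461

12.6461 bits


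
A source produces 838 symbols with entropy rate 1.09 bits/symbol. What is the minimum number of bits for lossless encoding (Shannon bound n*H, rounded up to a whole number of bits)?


Minimum bits >= n * H = 838 * 1.09 = 913.42, rounded up to a whole number of bits = 914

914 bits


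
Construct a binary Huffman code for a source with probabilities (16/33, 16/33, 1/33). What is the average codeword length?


Huffman construction (repeatedly merge the two least-probable nodes; each merge adds 1 bit to every symbol beneath it): 1/33 + 16/33 = 17/33; 16/33 + 17/33 = 1. Resulting codeword lengths (in the order the probabilities were given): (2, 1, 2). L_avg = sum(p_i * l_i) = 16/33*2 + 16/33*1 + 1/33*2 = 50/33 = 1.5152

1.5152 bits


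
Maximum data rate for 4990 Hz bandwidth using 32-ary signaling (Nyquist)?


Rate = 2 * B * log2(M) = 2 * 4990 * 5.0 = 49900.0

49900.0 bps


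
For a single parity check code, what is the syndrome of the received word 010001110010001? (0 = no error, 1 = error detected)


Syndrome = XOR of all bits = 0 XOR 1 XOR 0 XOR 0 XOR 0 XOR 1 XOR 1 XOR 1 XOR 0 XOR 0 XOR 1 XOR 0 XOR 0 XOR 0 XOR 1 = 0

0


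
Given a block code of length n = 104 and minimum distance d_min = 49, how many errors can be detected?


Detection capability = d_min - 1 = 49 - 1 = 48

48 errors


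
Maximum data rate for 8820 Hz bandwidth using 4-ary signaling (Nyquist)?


Rate = 2 * B * log2(M) = 2 * 8820 * 2.0 = 35280.0

35280.0 bps


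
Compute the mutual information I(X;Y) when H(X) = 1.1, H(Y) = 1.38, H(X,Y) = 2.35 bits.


I(X;Y) = H(X) + H(Y) - H(X,Y) = 1.1 + 1.38 - 2.35 = 0.13

0.13 bits


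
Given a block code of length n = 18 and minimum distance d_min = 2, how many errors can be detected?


Detection capability = d_min - 1 = 2 - 1 = 1

1 errors


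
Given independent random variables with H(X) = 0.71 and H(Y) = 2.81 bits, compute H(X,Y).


For independent variables, H(X,Y) = H(X) + H(Y) = 0.71 + 2.81 = 3.52

3.52 bits


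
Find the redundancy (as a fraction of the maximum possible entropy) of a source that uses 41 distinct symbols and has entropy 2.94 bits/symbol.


H_max = log2(K) = log2(41) = 5.3576 bits/symbol. Redundancy = 1 - H/H_max = 1 - 2.94/5.3576 = 1 - 0.5488 = 0.4512

0.4512


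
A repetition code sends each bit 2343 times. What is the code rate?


Rate = k/n = 1/2343

1/2343


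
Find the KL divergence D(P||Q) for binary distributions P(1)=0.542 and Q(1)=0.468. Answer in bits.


KL = p*log2(p/q) + (1-p)*log2((1-p)/(1-q)) = 0.542*log2(0.542/0.468) + 0.458*log2(0.458/0.532) = 0.0158

0.0158 bits


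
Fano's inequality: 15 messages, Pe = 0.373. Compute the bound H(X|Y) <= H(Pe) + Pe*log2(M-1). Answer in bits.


H(Pe) = -Pe*log2(Pe) - (1-Pe)*log2(1-Pe) = -0.373*log2(0.373) - 0.627*log2(0.627) = 0.530687 + 0.422261 = 0.9529. Pe*log2(M-1) = 0.373*log2(14) = 1.420143. Bound = H(Pe) + Pe*log2(M-1) = 0.530687 + 0.422261 + 1.420143 = 2.3731

2.3731 bits


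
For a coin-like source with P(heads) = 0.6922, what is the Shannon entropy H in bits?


H = -p*log2(p) - (1-p)*log2(1-p). -0.6922*log2(0.6922) = 0.367378; -0.3078*log2(0.3078) = 0.523240. H = 0.367378 + 0.523240 = 0.8906

0.8906 bits


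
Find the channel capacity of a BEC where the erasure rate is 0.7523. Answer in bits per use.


C = 1 - epsilon = 1 - 0.7523 = 0.2477

0.2477 bits


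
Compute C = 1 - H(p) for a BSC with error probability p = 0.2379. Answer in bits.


H(p) = -p*log2(p) - (1-p)*log2(1-p) = -0.2379*log2(0.2379) - 0.7621*log2(0.7621) = 0.492827 + 0.298703 = 0.7915. C = 1 - H(p) = 1 - 0.7915 = 0.2085

0.2085 bits


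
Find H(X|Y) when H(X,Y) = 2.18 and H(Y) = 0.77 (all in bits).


H(X|Y) = H(X,Y) - H(Y) = 2.18 - 0.77 = 1.41

1.41 bits


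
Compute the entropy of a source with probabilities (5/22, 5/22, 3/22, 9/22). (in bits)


H = -sum(p_i * log2(p_i)). Terms: -(5/22)*log2(5/22) = 0.485796; -(5/22)*log2(5/22) = 0.485796; -(3/22)*log2(3/22) = 0.391973; -(9/22)*log2(9/22) = 0.527525. H = 0.485796 + 0.485796 + 0.391973 + 0.527525 = 1.8911

1.8911 bits


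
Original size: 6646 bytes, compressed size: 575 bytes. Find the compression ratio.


Ratio = original / compressed = 6646 / 575 = 11.5583

11.5583


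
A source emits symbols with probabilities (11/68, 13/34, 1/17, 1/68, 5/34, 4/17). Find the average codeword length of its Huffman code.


Huffman construction (repeatedly merge the two least-probable nodes; each merge adds 1 bit to every symbol beneath it): 1/68 + 1/17 = 5/68; 5/68 + 5/34 = 15/68; 11/68 + 15/68 = 13/34; 4/17 + 13/34 = 21/34; 13/34 + 21/34 = 1. Resulting codeword lengths (in the order the probabilities were given): (2, 2, 4, 4, 3, 2). L_avg = sum(p_i * l_i) = 11/68*2 + 13/34*2 + 1/17*4 + 1/68*4 + 5/34*3 + 4/17*2 = 39/17 = 2.2941

2.2941 bits


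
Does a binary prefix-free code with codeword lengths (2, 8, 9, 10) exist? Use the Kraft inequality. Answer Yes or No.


Kraft sum = sum(2^(-l_i)) = 0.2568, need <= 1. Result: satisfied (a binary prefix-free code with these lengths exists)

Yes


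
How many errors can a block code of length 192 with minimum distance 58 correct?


Correction capability = floor((d-1)/2) = floor((58-1)/2) = 28

28 errors


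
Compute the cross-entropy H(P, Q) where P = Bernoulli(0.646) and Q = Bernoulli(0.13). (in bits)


H(P,Q) = -p*log2(q) - (1-p)*log2(1-q). -0.646*log2(0.13) = 1.901447; -0.354*log2(0.87) = 0.071123. H(P,Q) = 1.901447 + 0.071123 = 1.9726

1.9726 bits


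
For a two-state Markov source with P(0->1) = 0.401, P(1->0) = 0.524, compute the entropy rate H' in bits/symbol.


Stationary distribution: pi_0 = p10/(p01+p10) = 0.5665, pi_1 = 0.4335. Entropy rate H' = pi_0*H(p01) + pi_1*H(p10) = 0.5665*0.9715 + 0.4335*0.9983 = 0.9832

0.9832 bits/symbol


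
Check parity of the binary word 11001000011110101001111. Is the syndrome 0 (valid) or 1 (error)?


Syndrome = XOR of all bits = 1 XOR 1 XOR 0 XOR 0 XOR 1 XOR 0 XOR 0 XOR 0 XOR 0 XOR 1 XOR 1 XOR 1 XOR 1 XOR 0 XOR 1 XOR 0 XOR 1 XOR 0 XOR 0 XOR 1 XOR 1 XOR 1 XOR 1 = 1

1


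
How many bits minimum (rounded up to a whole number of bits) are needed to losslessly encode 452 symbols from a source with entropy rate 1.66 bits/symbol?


Minimum bits >= n * H = 452 * 1.66 = 750.32, rounded up to a whole number of bits = 751

751 bits


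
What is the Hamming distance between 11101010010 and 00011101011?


Count differing positions: ^ ^ ^ ^ . ^ ^ ^ . . ^ = 8 differences

8


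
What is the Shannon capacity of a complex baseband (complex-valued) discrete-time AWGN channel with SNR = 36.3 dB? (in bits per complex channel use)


SNR_linear = 10^(36.3/10) = 4265.7952; C = log2(1 + SNR_linear) = log2(1 + 4265.7952) = 12.0589

12.0589 bits/channel use


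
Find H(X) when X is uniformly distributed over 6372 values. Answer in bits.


H = log2(n) = log2(6372) = 12.6375

12.6375 bits


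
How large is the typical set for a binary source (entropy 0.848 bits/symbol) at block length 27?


log2|A_typical| = nH = 27 * 0.848 = 22.896, so |A_typical| ~ 2^22.896 = 7.805e+06

7.805e+06


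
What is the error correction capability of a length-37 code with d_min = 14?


Correction capability = floor((d-1)/2) = floor((14-1)/2) = 6

6 errors


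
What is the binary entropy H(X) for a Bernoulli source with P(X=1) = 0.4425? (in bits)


H = -p*log2(p) - (1-p)*log2(1-p). -0.4425*log2(0.4425) = 0.520491; -0.5575*log2(0.5575) = 0.469948. H = 0.520491 + 0.469948 = 0.9904

0.9904 bits


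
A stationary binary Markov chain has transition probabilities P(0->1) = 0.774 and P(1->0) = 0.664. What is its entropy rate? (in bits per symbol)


Stationary distribution: pi_0 = p10/(p01+p10) = 0.4618, pi_1 = 0.5382. Entropy rate H' = pi_0*H(p01) + pi_1*H(p10) = 0.4618*0.771 + 0.5382*0.9209 = 0.8517

0.8517 bits/symbol


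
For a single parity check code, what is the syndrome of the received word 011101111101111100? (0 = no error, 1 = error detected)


Syndrome = XOR of all bits = 0 XOR 1 XOR 1 XOR 1 XOR 0 XOR 1 XOR 1 XOR 1 XOR 1 XOR 1 XOR 0 XOR 1 XOR 1 XOR 1 XOR 1 XOR 1 XOR 0 XOR 0 = 1

1


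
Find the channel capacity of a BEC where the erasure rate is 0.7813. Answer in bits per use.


C = 1 - epsilon = 1 - 0.7813 = 0.2187

0.2187 bits


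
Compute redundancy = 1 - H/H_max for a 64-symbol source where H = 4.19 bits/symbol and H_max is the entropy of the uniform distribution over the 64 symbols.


H_max = log2(K) = log2(64) = 6.0 bits/symbol. Redundancy = 1 - H/H_max = 1 - 4.19/6.0 = 1 - 0.6983 = 0.3017

0.3017


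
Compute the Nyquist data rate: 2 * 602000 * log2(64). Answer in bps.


Rate = 2 * B * log2(M) = 2 * 602000 * 6.0 = 7224000.0

7224000.0 bps


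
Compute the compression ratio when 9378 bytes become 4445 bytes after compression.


Ratio = original / compressed = 9378 / 4445 = 2.1098

2.1098


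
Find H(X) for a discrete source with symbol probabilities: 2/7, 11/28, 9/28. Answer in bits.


H = -sum(p_i * log2(p_i)). Terms: -(2/7)*log2(2/7) = 0.516387; -(11/28)*log2(11/28) = 0.529541; -(9/28)*log2(9/28) = 0.526317. H = 0.516387 + 0.529541 + 0.526317 = 1.5722

1.5722 bits


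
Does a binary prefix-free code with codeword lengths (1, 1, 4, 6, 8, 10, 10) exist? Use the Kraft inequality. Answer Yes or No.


Kraft sum = sum(2^(-l_i)) = 1.084, need <= 1. Result: violated (a binary prefix-free code with these lengths cannot exist)

No


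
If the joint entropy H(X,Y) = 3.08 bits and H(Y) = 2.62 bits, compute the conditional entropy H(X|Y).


H(X|Y) = H(X,Y) - H(Y) = 3.08 - 2.62 = 0.46

0.46 bits


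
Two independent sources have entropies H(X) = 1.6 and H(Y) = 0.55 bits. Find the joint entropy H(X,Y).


For independent variables, H(X,Y) = H(X) + H(Y) = 1.6 + 0.55 = 2.15

2.15 bits


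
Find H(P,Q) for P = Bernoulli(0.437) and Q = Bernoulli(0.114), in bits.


H(P,Q) = -p*log2(q) - (1-p)*log2(1-q). -0.437*log2(0.114) = 1.369075; -0.563*log2(0.886) = 0.098312. H(P,Q) = 1.369075 + 0.098312 = 1.4674

1.4674 bits


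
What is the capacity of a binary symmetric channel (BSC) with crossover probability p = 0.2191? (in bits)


H(p) = -p*log2(p) - (1-p)*log2(1-p) = -0.2191*log2(0.2191) - 0.7809*log2(0.7809) = 0.479903 + 0.278618 = 0.7585. C = 1 - H(p) = 1 - 0.7585 = 0.2415

0.2415 bits


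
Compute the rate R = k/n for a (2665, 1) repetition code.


Rate = k/n = 1/2665

1/2665


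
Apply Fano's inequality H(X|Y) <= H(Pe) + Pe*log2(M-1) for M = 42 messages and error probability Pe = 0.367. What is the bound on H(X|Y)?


H(Pe) = -Pe*log2(Pe) - (1-Pe)*log2(1-Pe) = -0.367*log2(0.367) - 0.633*log2(0.633) = 0.530736 + 0.417604 = 0.9483. Pe*log2(M-1) = 0.367*log2(41) = 1.966222. Bound = H(Pe) + Pe*log2(M-1) = 0.530736 + 0.417604 + 1.966222 = 2.9146

2.9146 bits


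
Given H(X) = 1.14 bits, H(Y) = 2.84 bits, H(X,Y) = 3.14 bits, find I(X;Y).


I(X;Y) = H(X) + H(Y) - H(X,Y) = 1.14 + 2.84 - 3.14 = 0.84

0.84 bits


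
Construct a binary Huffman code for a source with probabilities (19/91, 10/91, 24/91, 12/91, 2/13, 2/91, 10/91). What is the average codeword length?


Huffman construction (repeatedly merge the two least-probable nodes; each merge adds 1 bit to every symbol beneath it): 2/91 + 10/91 = 12/91; 10/91 + 12/91 = 22/91; 12/91 + 2/13 = 2/7; 19/91 + 22/91 = 41/91; 24/91 + 2/7 = 50/91; 41/91 + 50/91 = 1. Resulting codeword lengths (in the order the probabilities were given): (2, 4, 2, 3, 3, 4, 3). L_avg = sum(p_i * l_i) = 19/91*2 + 10/91*4 + 24/91*2 + 12/91*3 + 2/13*3 + 2/91*4 + 10/91*3 = 242/91 = 2.6593

2.6593 bits


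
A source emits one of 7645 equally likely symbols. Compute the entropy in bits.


H = log2(n) = log2(7645) = 12.9003

12.9003 bits


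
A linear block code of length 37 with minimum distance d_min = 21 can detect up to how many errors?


Detection capability = d_min - 1 = 21 - 1 = 20

20 errors


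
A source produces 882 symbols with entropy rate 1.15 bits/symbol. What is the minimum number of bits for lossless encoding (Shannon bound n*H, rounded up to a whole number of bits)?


Minimum bits >= n * H = 882 * 1.15 = 1014.3, rounded up to a whole number of bits = 1015

1015 bits


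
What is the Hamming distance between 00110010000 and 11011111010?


Count differing positions: ^ ^ ^ . ^ ^ . ^ . ^ . = 7 differences

7


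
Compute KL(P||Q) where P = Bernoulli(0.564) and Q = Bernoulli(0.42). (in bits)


KL = p*log2(p/q) + (1-p)*log2((1-p)/(1-q)) = 0.564*log2(0.564/0.42) + 0.436*log2(0.436/0.58) = 0.0604

0.0604 bits


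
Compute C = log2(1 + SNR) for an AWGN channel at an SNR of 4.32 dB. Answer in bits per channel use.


SNR_linear = 10^(4.32/10) = 2.704; C = log2(1 + SNR_linear) = log2(1 + 2.704) = 1.8891

1.8891 bits/channel use


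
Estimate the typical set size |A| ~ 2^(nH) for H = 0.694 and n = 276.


log2|A_typical| = nH = 276 * 0.694 = 191.544, so |A_typical| ~ 2^191.544 = 4.576e+57

4.576e+57


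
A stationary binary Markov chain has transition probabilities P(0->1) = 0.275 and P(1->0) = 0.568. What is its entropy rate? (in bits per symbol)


Stationary distribution: pi_0 = p10/(p01+p10) = 0.6738, pi_1 = 0.3262. Entropy rate H' = pi_0*H(p01) + pi_1*H(p10) = 0.6738*0.8485 + 0.3262*0.9866 = 0.8936

0.8936 bits/symbol


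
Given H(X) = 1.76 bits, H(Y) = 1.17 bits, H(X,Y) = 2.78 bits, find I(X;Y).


I(X;Y) = H(X) + H(Y) - H(X,Y) = 1.76 + 1.17 - 2.78 = 0.15

0.15 bits


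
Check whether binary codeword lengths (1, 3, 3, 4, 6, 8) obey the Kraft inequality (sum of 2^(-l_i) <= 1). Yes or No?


Kraft sum = sum(2^(-l_i)) = 0.832, need <= 1. Result: satisfied (a binary prefix-free code with these lengths exists)

Yes


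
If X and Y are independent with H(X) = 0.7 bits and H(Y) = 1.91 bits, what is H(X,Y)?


For independent variables, H(X,Y) = H(X) + H(Y) = 0.7 + 1.91 = 2.61

2.61 bits


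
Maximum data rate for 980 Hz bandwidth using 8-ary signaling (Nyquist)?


Rate = 2 * B * log2(M) = 2 * 980 * 3.0 = 5880.0

5880.0 bps


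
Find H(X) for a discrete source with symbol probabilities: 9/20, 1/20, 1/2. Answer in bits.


H = -sum(p_i * log2(p_i)). Terms: -(9/20)*log2(9/20) = 0.518401; -(1/20)*log2(1/20) = 0.216096; -(1/2)*log2(1/2) = 0.500000. H = 0.518401 + 0.216096 + 0.500000 = 1.2345

1.2345 bits


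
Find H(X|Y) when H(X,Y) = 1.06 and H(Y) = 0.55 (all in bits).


H(X|Y) = H(X,Y) - H(Y) = 1.06 - 0.55 = 0.51

0.51 bits


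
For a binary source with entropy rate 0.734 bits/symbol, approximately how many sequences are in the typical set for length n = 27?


log2|A_typical| = nH = 27 * 0.734 = 19.818, so |A_typical| ~ 2^19.818 = 9.243e+05

9.243e+05


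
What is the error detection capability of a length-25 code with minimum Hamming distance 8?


Detection capability = d_min - 1 = 8 - 1 = 7

7 errors


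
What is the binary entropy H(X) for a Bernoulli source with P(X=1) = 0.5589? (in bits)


H = -p*log2(p) - (1-p)*log2(1-p). -0.5589*log2(0.5589) = 0.469106; -0.4411*log2(0.4411) = 0.520861. H = 0.469106 + 0.520861 = 0.99

0.99 bits


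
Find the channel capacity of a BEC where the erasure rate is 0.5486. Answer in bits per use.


C = 1 - epsilon = 1 - 0.5486 = 0.4514

0.4514 bits


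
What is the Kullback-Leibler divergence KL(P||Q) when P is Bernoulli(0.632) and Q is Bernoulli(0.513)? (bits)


KL = p*log2(p/q) + (1-p)*log2((1-p)/(1-q)) = 0.632*log2(0.632/0.513) + 0.368*log2(0.368/0.487) = 0.0415

0.0415 bits


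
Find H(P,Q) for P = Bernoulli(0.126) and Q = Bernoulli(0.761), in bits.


H(P,Q) = -p*log2(q) - (1-p)*log2(1-q). -0.126*log2(0.761) = 0.049648; -0.874*log2(0.239) = 1.804738. H(P,Q) = 0.049648 + 1.804738 = 1.8544

1.8544 bits


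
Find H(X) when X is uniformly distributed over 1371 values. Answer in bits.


H = log2(n) = log2(1371) = 10.421

10.421 bits


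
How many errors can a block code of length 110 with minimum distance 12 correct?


Correction capability = floor((d-1)/2) = floor((12-1)/2) = 5

5 errors


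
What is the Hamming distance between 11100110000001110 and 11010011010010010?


Count differing positions: . . ^ ^ . ^ . ^ . ^ . . ^ ^ ^ . . = 8 differences

8


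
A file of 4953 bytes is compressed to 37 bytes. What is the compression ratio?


Ratio = original / compressed = 4953 / 37 = 133.8649

133.8649


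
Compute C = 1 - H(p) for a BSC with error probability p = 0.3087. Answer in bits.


H(p) = -p*log2(p) - (1-p)*log2(1-p) = -0.3087*log2(0.3087) - 0.6913*log2(0.6913) = 0.523470 + 0.368198 = 0.8917. C = 1 - H(p) = 1 - 0.8917 = 0.1083

0.1083 bits


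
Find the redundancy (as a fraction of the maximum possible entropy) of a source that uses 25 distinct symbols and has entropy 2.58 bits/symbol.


H_max = log2(K) = log2(25) = 4.6439 bits/symbol. Redundancy = 1 - H/H_max = 1 - 2.58/4.6439 = 1 - 0.5556 = 0.4444

0.4444


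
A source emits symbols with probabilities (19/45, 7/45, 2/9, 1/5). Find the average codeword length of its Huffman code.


Huffman construction (repeatedly merge the two least-probable nodes; each merge adds 1 bit to every symbol beneath it): 7/45 + 1/5 = 16/45; 2/9 + 16/45 = 26/45; 19/45 + 26/45 = 1. Resulting codeword lengths (in the order the probabilities were given): (1, 3, 2, 3). L_avg = sum(p_i * l_i) = 19/45*1 + 7/45*3 + 2/9*2 + 1/5*3 = 29/15 = 1.9333

1.9333 bits


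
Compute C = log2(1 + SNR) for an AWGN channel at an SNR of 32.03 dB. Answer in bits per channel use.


SNR_linear = 10^(32.03/10) = 1595.8791; C = log2(1 + SNR_linear) = log2(1 + 1595.8791) = 10.641

10.641 bits/channel use


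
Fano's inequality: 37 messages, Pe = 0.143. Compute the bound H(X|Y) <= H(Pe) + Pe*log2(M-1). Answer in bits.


H(Pe) = -Pe*log2(Pe) - (1-Pe)*log2(1-Pe) = -0.143*log2(0.143) - 0.857*log2(0.857) = 0.401246 + 0.190796 = 0.592. Pe*log2(M-1) = 0.143*log2(36) = 0.739299. Bound = H(Pe) + Pe*log2(M-1) = 0.401246 + 0.190796 + 0.739299 = 1.3313

1.3313 bits


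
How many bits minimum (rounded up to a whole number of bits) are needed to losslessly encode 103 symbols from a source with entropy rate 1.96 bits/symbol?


Minimum bits >= n * H = 103 * 1.96 = 201.88, rounded up to a whole number of bits = 202

202 bits


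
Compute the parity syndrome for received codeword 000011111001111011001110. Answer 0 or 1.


Syndrome = XOR of all bits = 0 XOR 0 XOR 0 XOR 0 XOR 1 XOR 1 XOR 1 XOR 1 XOR 1 XOR 0 XOR 0 XOR 1 XOR 1 XOR 1 XOR 1 XOR 0 XOR 1 XOR 1 XOR 0 XOR 0 XOR 1 XOR 1 XOR 1 XOR 0 = 0

0


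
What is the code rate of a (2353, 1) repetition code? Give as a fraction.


Rate = k/n = 1/2353

1/2353


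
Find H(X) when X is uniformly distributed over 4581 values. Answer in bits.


H = log2(n) = log2(4581) = 12.1614

12.1614 bits


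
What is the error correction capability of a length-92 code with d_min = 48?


Correction capability = floor((d-1)/2) = floor((48-1)/2) = 23

23 errors


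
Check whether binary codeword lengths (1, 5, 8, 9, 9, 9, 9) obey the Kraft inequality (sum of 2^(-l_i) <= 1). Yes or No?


Kraft sum = sum(2^(-l_i)) = 0.543, need <= 1. Result: satisfied (a binary prefix-free code with these lengths exists)

Yes


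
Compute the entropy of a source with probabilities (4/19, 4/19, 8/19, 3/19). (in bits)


H = -sum(p_i * log2(p_i)). Terms: -(4/19)*log2(4/19) = 0.473248; -(4/19)*log2(4/19) = 0.473248; -(8/19)*log2(8/19) = 0.525443; -(3/19)*log2(3/19) = 0.420468. H = 0.473248 + 0.473248 + 0.525443 + 0.420468 = 1.8924

1.8924 bits


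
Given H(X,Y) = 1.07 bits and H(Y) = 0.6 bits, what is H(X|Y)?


H(X|Y) = H(X,Y) - H(Y) = 1.07 - 0.6 = 0.47

0.47 bits


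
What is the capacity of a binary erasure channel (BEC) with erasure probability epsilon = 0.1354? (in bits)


C = 1 - epsilon = 1 - 0.1354 = 0.8646

0.8646 bits


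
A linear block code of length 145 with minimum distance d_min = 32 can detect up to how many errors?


Detection capability = d_min - 1 = 32 - 1 = 31

31 errors


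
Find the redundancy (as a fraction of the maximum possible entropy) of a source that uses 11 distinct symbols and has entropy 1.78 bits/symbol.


H_max = log2(K) = log2(11) = 3.4594 bits/symbol. Redundancy = 1 - H/H_max = 1 - 1.78/3.4594 = 1 - 0.5145 = 0.4855

0.4855


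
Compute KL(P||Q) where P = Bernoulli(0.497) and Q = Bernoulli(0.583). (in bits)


KL = p*log2(p/q) + (1-p)*log2((1-p)/(1-q)) = 0.497*log2(0.497/0.583) + 0.503*log2(0.503/0.417) = 0.0216

0.0216 bits


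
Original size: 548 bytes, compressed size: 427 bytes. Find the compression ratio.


Ratio = original / compressed = 548 / 427 = 1.2834

1.2834


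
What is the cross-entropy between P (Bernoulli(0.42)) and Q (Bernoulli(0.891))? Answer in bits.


H(P,Q) = -p*log2(q) - (1-p)*log2(1-q). -0.42*log2(0.891) = 0.069931; -0.58*log2(0.109) = 1.854608. H(P,Q) = 0.069931 + 1.854608 = 1.9245

1.9245 bits


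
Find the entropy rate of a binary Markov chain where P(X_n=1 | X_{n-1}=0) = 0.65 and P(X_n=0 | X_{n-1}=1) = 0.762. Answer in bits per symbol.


Stationary distribution: pi_0 = p10/(p01+p10) = 0.5397, pi_1 = 0.4603. Entropy rate H' = pi_0*H(p01) + pi_1*H(p10) = 0.5397*0.9341 + 0.4603*0.7917 = 0.8685

0.8685 bits/symbol


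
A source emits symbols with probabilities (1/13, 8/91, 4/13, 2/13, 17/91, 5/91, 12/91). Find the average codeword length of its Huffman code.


Huffman construction (repeatedly merge the two least-probable nodes; each merge adds 1 bit to every symbol beneath it): 5/91 + 1/13 = 12/91; 8/91 + 12/91 = 20/91; 12/91 + 2/13 = 2/7; 17/91 + 20/91 = 37/91; 2/7 + 4/13 = 54/91; 37/91 + 54/91 = 1. Resulting codeword lengths (in the order the probabilities were given): (4, 3, 2, 3, 2, 4, 3). L_avg = sum(p_i * l_i) = 1/13*4 + 8/91*3 + 4/13*2 + 2/13*3 + 17/91*2 + 5/91*4 + 12/91*3 = 240/91 = 2.6374

2.6374 bits


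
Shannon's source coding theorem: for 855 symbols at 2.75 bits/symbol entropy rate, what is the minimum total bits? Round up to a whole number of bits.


Minimum bits >= n * H = 855 * 2.75 = 2351.25, rounded up to a whole number of bits = 2352

2352 bits


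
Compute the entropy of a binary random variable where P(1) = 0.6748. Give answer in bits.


H = -p*log2(p) - (1-p)*log2(1-p). -0.6748*log2(0.6748) = 0.382927; -0.3252*log2(0.3252) = 0.527019. H = 0.382927 + 0.527019 = 0.9099

0.9099 bits


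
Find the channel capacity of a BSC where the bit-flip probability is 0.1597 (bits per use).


H(p) = -p*log2(p) - (1-p)*log2(1-p) = -0.1597*log2(0.1597) - 0.8403*log2(0.8403) = 0.422656 + 0.210935 = 0.6336. C = 1 - H(p) = 1 - 0.6336 = 0.3664

0.3664 bits


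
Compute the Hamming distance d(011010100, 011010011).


Count differing positions: . . . . . . ^ ^ ^ = 3 differences

3


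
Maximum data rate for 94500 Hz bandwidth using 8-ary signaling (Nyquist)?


Rate = 2 * B * log2(M) = 2 * 94500 * 3.0 = 567000.0

567000.0 bps


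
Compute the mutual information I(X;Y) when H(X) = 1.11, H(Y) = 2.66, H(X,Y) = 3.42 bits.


I(X;Y) = H(X) + H(Y) - H(X,Y) = 1.11 + 2.66 - 3.42 = 0.35

0.35 bits


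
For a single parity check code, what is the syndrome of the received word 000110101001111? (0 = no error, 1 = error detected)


Syndrome = XOR of all bits = 0 XOR 0 XOR 0 XOR 1 XOR 1 XOR 0 XOR 1 XOR 0 XOR 1 XOR 0 XOR 0 XOR 1 XOR 1 XOR 1 XOR 1 = 0

0


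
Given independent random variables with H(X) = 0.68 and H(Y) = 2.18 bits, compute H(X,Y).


For independent variables, H(X,Y) = H(X) + H(Y) = 0.68 + 2.18 = 2.86

2.86 bits


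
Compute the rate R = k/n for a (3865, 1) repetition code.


Rate = k/n = 1/3865

1/3865


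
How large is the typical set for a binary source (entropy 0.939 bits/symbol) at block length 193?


log2|A_typical| = nH = 193 * 0.939 = 181.227, so |A_typical| ~ 2^181.227 = 3.587e+54

3.587e+54


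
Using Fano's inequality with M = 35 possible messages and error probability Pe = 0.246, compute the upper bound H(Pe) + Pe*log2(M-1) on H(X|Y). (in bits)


H(Pe) = -Pe*log2(Pe) - (1-Pe)*log2(1-Pe) = -0.246*log2(0.246) - 0.754*log2(0.754) = 0.497724 + 0.307152 = 0.8049. Pe*log2(M-1) = 0.246*log2(34) = 1.251516. Bound = H(Pe) + Pe*log2(M-1) = 0.497724 + 0.307152 + 1.251516 = 2.0564

2.0564 bits


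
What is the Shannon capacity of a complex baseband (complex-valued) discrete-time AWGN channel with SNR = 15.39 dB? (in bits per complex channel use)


SNR_linear = 10^(15.39/10) = 34.5939; C = log2(1 + SNR_linear) = log2(1 + 34.5939) = 5.1536

5.1536 bits/channel use


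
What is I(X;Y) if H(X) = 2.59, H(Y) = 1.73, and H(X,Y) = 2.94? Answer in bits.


I(X;Y) = H(X) + H(Y) - H(X,Y) = 2.59 + 1.73 - 2.94 = 1.38

1.38 bits


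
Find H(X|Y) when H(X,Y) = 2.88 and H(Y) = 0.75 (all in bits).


H(X|Y) = H(X,Y) - H(Y) = 2.88 - 0.75 = 2.13

2.13 bits


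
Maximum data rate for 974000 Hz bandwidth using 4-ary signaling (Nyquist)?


Rate = 2 * B * log2(M) = 2 * 974000 * 2.0 = 3896000.0

3896000.0 bps


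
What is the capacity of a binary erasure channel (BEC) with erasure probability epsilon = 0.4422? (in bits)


C = 1 - epsilon = 1 - 0.4422 = 0.5578

0.5578 bits


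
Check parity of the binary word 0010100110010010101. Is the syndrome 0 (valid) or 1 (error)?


Syndrome = XOR of all bits = 0 XOR 0 XOR 1 XOR 0 XOR 1 XOR 0 XOR 0 XOR 1 XOR 1 XOR 0 XOR 0 XOR 1 XOR 0 XOR 0 XOR 1 XOR 0 XOR 1 XOR 0 XOR 1 = 0

0


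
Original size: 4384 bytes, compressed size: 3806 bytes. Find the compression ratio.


Ratio = original / compressed = 4384 / 3806 = 1.1519

1.1519


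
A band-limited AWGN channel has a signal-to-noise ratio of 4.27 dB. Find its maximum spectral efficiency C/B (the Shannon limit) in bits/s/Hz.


SNR_linear = 10^(4.27/10) = 2.673; C/B = log2(1 + SNR_linear) = log2(1 + 2.673) = 1.877

1.877 bits/s/Hz


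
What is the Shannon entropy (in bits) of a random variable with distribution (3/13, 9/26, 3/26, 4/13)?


H = -sum(p_i * log2(p_i)). Terms: -(3/13)*log2(3/13) = 0.488187; -(9/26)*log2(9/26) = 0.529794; -(3/26)*log2(3/26) = 0.359478; -(4/13)*log2(4/13) = 0.523212. H = 0.488187 + 0.529794 + 0.359478 + 0.523212 = 1.9007

1.9007 bits


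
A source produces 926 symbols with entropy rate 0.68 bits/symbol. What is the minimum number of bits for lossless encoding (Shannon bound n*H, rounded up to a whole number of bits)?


Minimum bits >= n * H = 926 * 0.68 = 629.68, rounded up to a whole number of bits = 630

630 bits


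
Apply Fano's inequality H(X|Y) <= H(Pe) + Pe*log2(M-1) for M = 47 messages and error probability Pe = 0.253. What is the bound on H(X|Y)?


H(Pe) = -Pe*log2(Pe) - (1-Pe)*log2(1-Pe) = -0.253*log2(0.253) - 0.747*log2(0.747) = 0.501646 + 0.314352 = 0.816. Pe*log2(M-1) = 0.253*log2(46) = 1.397461. Bound = H(Pe) + Pe*log2(M-1) = 0.501646 + 0.314352 + 1.397461 = 2.2135

2.2135 bits


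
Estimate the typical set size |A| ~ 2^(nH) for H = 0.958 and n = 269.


log2|A_typical| = nH = 269 * 0.958 = 257.702, so |A_typical| ~ 2^257.702 = 3.767e+77

3.767e+77


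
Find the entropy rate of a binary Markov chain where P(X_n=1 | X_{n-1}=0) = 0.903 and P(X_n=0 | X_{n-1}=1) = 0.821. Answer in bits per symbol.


Stationary distribution: pi_0 = p10/(p01+p10) = 0.4762, pi_1 = 0.5238. Entropy rate H' = pi_0*H(p01) + pi_1*H(p10) = 0.4762*0.4594 + 0.5238*0.6779 = 0.5738

0.5738 bits/symbol


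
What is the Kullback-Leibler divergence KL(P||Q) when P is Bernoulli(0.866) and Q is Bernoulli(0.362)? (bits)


KL = p*log2(p/q) + (1-p)*log2((1-p)/(1-q)) = 0.866*log2(0.866/0.362) + 0.134*log2(0.134/0.638) = 0.7881

0.7881 bits


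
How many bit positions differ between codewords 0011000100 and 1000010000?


Count differing positions: ^ . ^ ^ . ^ . ^ . . = 5 differences

5


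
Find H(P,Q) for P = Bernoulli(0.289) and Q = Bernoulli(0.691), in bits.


H(P,Q) = -p*log2(q) - (1-p)*log2(1-q). -0.289*log2(0.691) = 0.154107; -0.711*log2(0.309) = 1.204662. H(P,Q) = 0.154107 + 1.204662 = 1.3588

1.3588 bits


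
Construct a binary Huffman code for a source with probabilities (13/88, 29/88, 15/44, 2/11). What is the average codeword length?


Huffman construction (repeatedly merge the two least-probable nodes; each merge adds 1 bit to every symbol beneath it): 13/88 + 2/11 = 29/88; 29/88 + 29/88 = 29/44; 15/44 + 29/44 = 1. Resulting codeword lengths (in the order the probabilities were given): (3, 2, 1, 3). L_avg = sum(p_i * l_i) = 13/88*3 + 29/88*2 + 15/44*1 + 2/11*3 = 175/88 = 1.9886

1.9886 bits


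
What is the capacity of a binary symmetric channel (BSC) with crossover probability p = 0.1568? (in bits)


H(p) = -p*log2(p) - (1-p)*log2(1-p) = -0.1568*log2(0.1568) - 0.8432*log2(0.8432) = 0.419127 + 0.207472 = 0.6266. C = 1 - H(p) = 1 - 0.6266 = 0.3734

0.3734 bits


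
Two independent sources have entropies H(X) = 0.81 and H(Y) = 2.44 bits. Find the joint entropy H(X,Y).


For independent variables, H(X,Y) = H(X) + H(Y) = 0.81 + 2.44 = 3.25

3.25 bits


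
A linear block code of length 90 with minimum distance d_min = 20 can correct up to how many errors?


Correction capability = floor((d-1)/2) = floor((20-1)/2) = 9

9 errors


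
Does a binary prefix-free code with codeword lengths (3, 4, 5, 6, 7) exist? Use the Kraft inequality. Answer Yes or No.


Kraft sum = sum(2^(-l_i)) = 0.2422, need <= 1. Result: satisfied (a binary prefix-free code with these lengths exists)

Yes


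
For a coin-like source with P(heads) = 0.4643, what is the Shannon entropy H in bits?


H = -p*log2(p) - (1-p)*log2(1-p). -0.4643*log2(0.4643) = 0.513920; -0.5357*log2(0.5357) = 0.482399. H = 0.513920 + 0.482399 = 0.9963

0.9963 bits


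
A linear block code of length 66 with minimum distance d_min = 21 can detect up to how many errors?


Detection capability = d_min - 1 = 21 - 1 = 20

20 errors


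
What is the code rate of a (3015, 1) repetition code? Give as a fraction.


Rate = k/n = 1/3015

1/3015


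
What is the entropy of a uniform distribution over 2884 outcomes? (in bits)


H = log2(n) = log2(2884) = 11.4939

11.4939 bits


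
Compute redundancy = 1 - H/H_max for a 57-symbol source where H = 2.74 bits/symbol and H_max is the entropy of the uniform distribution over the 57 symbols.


H_max = log2(K) = log2(57) = 5.8329 bits/symbol. Redundancy = 1 - H/H_max = 1 - 2.74/5.8329 = 1 - 0.4697 = 0.5303

0.5303


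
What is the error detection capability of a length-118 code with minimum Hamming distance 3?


Detection capability = d_min - 1 = 3 - 1 = 2

2 errors


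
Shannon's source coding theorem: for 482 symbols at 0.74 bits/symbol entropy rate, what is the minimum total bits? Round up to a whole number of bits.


Minimum bits >= n * H = 482 * 0.74 = 356.68, rounded up to a whole number of bits = 357

357 bits


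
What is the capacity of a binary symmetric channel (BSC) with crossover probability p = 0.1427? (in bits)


H(p) = -p*log2(p) - (1-p)*log2(1-p) = -0.1427*log2(0.1427) - 0.8573*log2(0.8573) = 0.400836 + 0.190430 = 0.5913. C = 1 - H(p) = 1 - 0.5913 = 0.4087

0.4087 bits


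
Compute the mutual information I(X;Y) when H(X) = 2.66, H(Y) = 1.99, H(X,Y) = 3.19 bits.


I(X;Y) = H(X) + H(Y) - H(X,Y) = 2.66 + 1.99 - 3.19 = 1.46

1.46 bits


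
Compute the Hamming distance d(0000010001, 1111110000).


Count differing positions: ^ ^ ^ ^ ^ . . . . ^ = 6 differences

6


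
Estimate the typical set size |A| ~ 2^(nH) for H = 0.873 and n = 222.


log2|A_typical| = nH = 222 * 0.873 = 193.806, so |A_typical| ~ 2^193.806 = 2.195e+58

2.195e+58


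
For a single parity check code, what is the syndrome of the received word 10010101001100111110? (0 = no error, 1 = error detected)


Syndrome = XOR of all bits = 1 XOR 0 XOR 0 XOR 1 XOR 0 XOR 1 XOR 0 XOR 1 XOR 0 XOR 0 XOR 1 XOR 1 XOR 0 XOR 0 XOR 1 XOR 1 XOR 1 XOR 1 XOR 1 XOR 0 = 1

1


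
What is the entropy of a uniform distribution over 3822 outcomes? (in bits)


H = log2(n) = log2(3822) = 11.9001

11.9001 bits


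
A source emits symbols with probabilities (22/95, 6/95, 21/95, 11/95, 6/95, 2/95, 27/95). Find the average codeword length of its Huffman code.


Huffman construction (repeatedly merge the two least-probable nodes; each merge adds 1 bit to every symbol beneath it): 2/95 + 6/95 = 8/95; 6/95 + 8/95 = 14/95; 11/95 + 14/95 = 5/19; 21/95 + 22/95 = 43/95; 5/19 + 27/95 = 52/95; 43/95 + 52/95 = 1. Resulting codeword lengths (in the order the probabilities were given): (2, 5, 2, 3, 4, 5, 2). L_avg = sum(p_i * l_i) = 22/95*2 + 6/95*5 + 21/95*2 + 11/95*3 + 6/95*4 + 2/95*5 + 27/95*2 = 237/95 = 2.4947

2.4947 bits


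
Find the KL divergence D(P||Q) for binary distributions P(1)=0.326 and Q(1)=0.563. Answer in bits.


KL = p*log2(p/q) + (1-p)*log2((1-p)/(1-q)) = 0.326*log2(0.326/0.563) + 0.674*log2(0.674/0.437) = 0.1644

0.1644 bits
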